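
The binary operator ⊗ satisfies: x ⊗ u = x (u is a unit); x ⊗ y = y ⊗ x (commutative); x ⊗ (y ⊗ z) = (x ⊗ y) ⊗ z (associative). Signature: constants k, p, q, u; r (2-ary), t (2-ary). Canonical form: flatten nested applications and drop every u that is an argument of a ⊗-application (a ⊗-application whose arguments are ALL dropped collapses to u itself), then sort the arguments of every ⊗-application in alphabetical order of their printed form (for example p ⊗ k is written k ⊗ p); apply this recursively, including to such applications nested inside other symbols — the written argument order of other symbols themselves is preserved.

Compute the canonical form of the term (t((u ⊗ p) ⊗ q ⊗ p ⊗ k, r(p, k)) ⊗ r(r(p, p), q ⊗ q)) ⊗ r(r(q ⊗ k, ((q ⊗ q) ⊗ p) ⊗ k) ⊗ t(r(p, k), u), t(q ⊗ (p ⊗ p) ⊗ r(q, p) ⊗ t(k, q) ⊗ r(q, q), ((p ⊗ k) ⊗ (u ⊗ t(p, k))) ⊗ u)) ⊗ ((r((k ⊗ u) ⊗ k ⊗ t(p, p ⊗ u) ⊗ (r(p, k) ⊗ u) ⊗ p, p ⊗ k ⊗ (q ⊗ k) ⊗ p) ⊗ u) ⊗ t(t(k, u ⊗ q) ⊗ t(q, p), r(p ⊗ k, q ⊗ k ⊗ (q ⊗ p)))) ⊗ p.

Answer: p ⊗ r(k ⊗ k ⊗ p ⊗ r(p, k) ⊗ t(p, p), k ⊗ k ⊗ p ⊗ p ⊗ q) ⊗ r(r(k ⊗ q, k ⊗ p ⊗ q ⊗ q) ⊗ t(r(p, k), u), t(p ⊗ p ⊗ q ⊗ r(q, p) ⊗ r(q, q) ⊗ t(k, q), k ⊗ p ⊗ t(p, k))) ⊗ r(r(p, p), q ⊗ q) ⊗ t(k ⊗ p ⊗ p ⊗ q, r(p, k)) ⊗ t(t(k, q) ⊗ t(q, p), r(k ⊗ p, k ⊗ p ⊗ q ⊗ q))

Derivation:
Flatten:  t((u ⊗ p) ⊗ q ⊗ p ⊗ k, r(p, k)) ⊗ r(r(p, p), q ⊗ q) ⊗ r(r(q ⊗ k, ((q ⊗ q) ⊗ p) ⊗ k) ⊗ t(r(p, k), u), t(q ⊗ (p ⊗ p) ⊗ r(q, p) ⊗ t(k, q) ⊗ r(q, q), ((p ⊗ k) ⊗ (u ⊗ t(p, k))) ⊗ u)) ⊗ r((k ⊗ u) ⊗ k ⊗ t(p, p ⊗ u) ⊗ (r(p, k) ⊗ u) ⊗ p, p ⊗ k ⊗ (q ⊗ k) ⊗ p) ⊗ u ⊗ t(t(k, u ⊗ q) ⊗ t(q, p), r(p ⊗ k, q ⊗ k ⊗ (q ⊗ p))) ⊗ p
Simplify inside:  t((u ⊗ p) ⊗ q ⊗ p ⊗ k, r(p, k))  →  t(k ⊗ p ⊗ p ⊗ q, r(p, k))
Inside:  r(r(q ⊗ k, ((q ⊗ q) ⊗ p) ⊗ k) ⊗ t(r(p, k), u), t(q ⊗ (p ⊗ p) ⊗ r(q, p) ⊗ t(k, q) ⊗ r(q, q), ((p ⊗ k) ⊗ (u ⊗ t(p, k))) ⊗ u))  →  r(r(k ⊗ q, k ⊗ p ⊗ q ⊗ q) ⊗ t(r(p, k), u), t(p ⊗ p ⊗ q ⊗ r(q, p) ⊗ r(q, q) ⊗ t(k, q), k ⊗ p ⊗ t(p, k)))
Inside:  r((k ⊗ u) ⊗ k ⊗ t(p, p ⊗ u) ⊗ (r(p, k) ⊗ u) ⊗ p, p ⊗ k ⊗ (q ⊗ k) ⊗ p)  →  r(k ⊗ k ⊗ p ⊗ r(p, k) ⊗ t(p, p), k ⊗ k ⊗ p ⊗ p ⊗ q)
Drop the unit:  drop u
Order the arguments:  p ⊗ r(k ⊗ k ⊗ p ⊗ r(p, k) ⊗ t(p, p), k ⊗ k ⊗ p ⊗ p ⊗ q) ⊗ r(r(k ⊗ q, k ⊗ p ⊗ q ⊗ q) ⊗ t(r(p, k), u), t(p ⊗ p ⊗ q ⊗ r(q, p) ⊗ r(q, q) ⊗ t(k, q), k ⊗ p ⊗ t(p, k))) ⊗ r(r(p, p), q ⊗ q) ⊗ t(k ⊗ p ⊗ p ⊗ q, r(p, k)) ⊗ t(t(k, q) ⊗ t(q, p), r(k ⊗ p, k ⊗ p ⊗ q ⊗ q))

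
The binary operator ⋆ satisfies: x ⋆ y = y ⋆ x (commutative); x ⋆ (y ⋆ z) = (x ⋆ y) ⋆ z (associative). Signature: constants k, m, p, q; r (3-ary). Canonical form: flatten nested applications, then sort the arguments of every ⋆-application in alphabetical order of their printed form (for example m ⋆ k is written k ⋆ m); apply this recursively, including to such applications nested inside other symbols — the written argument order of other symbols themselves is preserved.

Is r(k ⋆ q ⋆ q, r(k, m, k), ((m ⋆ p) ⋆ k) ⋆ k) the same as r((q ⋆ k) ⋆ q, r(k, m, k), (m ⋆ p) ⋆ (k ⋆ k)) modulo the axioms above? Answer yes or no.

Left:  r(k ⋆ q ⋆ q, r(k, m, k), ((m ⋆ p) ⋆ k) ⋆ k)
  Descend into:  ((m ⋆ p) ⋆ k) ⋆ k
  Un-nest:  m ⋆ p ⋆ k ⋆ k
  Sort:  k ⋆ k ⋆ m ⋆ p
  Reassemble:  r(k ⋆ q ⋆ q, r(k, m, k), k ⋆ k ⋆ m ⋆ p)
Right:  r((q ⋆ k) ⋆ q, r(k, m, k), (m ⋆ p) ⋆ (k ⋆ k))
  Work inside:  (m ⋆ p) ⋆ (k ⋆ k)
  Flatten:  m ⋆ p ⋆ k ⋆ k
  Sort arguments:  k ⋆ k ⋆ m ⋆ p
  Reassemble:  r(k ⋆ q ⋆ q, r(k, m, k), k ⋆ k ⋆ m ⋆ p)

Answer: yes — both canonical forms are r(k ⋆ q ⋆ q, r(k, m, k), k ⋆ k ⋆ m ⋆ p)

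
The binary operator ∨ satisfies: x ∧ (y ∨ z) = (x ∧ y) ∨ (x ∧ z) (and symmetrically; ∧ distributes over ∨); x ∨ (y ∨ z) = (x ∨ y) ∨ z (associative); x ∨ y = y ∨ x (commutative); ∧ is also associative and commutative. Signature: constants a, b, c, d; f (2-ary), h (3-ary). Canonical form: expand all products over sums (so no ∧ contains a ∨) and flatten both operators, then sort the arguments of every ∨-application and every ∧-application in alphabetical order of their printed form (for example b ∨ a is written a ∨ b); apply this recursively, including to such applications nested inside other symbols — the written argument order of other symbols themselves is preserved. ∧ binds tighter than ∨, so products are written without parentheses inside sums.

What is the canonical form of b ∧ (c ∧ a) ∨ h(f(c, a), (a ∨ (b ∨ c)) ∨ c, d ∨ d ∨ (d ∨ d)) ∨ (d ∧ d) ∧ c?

Flatten:  a ∧ b ∧ c ∨ h(f(c, a), a ∨ b ∨ c ∨ c, d ∨ d ∨ d ∨ d) ∨ c ∧ d ∧ d
Sort arguments:  a ∧ b ∧ c ∨ c ∧ d ∧ d ∨ h(f(c, a), a ∨ b ∨ c ∨ c, d ∨ d ∨ d ∨ d)

Answer: a ∧ b ∧ c ∨ c ∧ d ∧ d ∨ h(f(c, a), a ∨ b ∨ c ∨ c, d ∨ d ∨ d ∨ d)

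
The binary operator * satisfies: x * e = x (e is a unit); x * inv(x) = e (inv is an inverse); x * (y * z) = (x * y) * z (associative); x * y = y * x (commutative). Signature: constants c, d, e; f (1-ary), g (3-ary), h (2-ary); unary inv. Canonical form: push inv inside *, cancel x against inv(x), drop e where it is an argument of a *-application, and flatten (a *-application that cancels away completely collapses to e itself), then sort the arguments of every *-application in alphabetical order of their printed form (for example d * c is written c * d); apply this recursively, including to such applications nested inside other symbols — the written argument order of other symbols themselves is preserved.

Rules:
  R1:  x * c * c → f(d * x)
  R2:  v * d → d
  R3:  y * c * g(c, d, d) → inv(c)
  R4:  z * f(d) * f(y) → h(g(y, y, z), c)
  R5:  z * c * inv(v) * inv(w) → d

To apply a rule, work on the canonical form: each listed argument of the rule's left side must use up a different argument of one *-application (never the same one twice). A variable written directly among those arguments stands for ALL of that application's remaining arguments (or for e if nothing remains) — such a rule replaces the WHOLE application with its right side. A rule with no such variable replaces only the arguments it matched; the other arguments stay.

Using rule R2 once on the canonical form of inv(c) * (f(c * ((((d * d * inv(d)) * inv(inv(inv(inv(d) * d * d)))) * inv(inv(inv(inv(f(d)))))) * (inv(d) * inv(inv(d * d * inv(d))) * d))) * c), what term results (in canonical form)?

Canonical form:  f(c * d * f(d))
R2 matches:  uses d;  v := c * f(d)
Every leftover argument binds to the variable; the entire application is replaced.
Giving:  f(d)

Answer: f(d)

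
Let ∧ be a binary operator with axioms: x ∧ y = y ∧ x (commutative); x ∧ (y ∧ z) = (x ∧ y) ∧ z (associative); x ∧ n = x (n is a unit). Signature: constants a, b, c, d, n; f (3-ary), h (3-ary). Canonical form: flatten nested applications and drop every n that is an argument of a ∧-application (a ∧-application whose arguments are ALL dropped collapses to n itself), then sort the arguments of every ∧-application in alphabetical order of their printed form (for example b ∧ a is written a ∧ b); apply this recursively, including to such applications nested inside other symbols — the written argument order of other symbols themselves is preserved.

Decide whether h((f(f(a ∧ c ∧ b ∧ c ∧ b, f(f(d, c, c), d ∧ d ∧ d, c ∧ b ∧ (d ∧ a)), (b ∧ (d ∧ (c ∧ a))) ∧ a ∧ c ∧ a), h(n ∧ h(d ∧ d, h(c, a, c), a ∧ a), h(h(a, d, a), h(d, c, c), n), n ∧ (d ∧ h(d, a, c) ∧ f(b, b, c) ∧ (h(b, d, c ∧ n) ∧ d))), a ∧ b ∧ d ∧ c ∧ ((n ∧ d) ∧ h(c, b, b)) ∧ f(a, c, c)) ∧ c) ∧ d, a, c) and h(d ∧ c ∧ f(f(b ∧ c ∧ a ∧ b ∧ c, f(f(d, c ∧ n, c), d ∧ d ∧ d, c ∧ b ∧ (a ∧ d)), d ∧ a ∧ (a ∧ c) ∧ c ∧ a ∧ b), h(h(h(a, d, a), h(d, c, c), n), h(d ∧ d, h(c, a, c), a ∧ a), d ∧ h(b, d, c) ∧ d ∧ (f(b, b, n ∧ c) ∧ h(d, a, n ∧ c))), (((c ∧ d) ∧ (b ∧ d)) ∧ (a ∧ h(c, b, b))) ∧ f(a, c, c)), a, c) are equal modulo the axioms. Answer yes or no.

Left:  h((f(f(a ∧ c ∧ b ∧ c ∧ b, f(f(d, c, c), d ∧ d ∧ d, c ∧ b ∧ (d ∧ a)), (b ∧ (d ∧ (c ∧ a))) ∧ a ∧ c ∧ a), h(n ∧ h(d ∧ d, h(c, a, c), a ∧ a), h(h(a, d, a), h(d, c, c), n), n ∧ (d ∧ h(d, a, c) ∧ f(b, b, c) ∧ (h(b, d, c ∧ n) ∧ d))), a ∧ b ∧ d ∧ c ∧ ((n ∧ d) ∧ h(c, b, b)) ∧ f(a, c, c)) ∧ c) ∧ d, a, c)
  Descend into:  (f(f(a ∧ c ∧ b ∧ c ∧ b, f(f(d, c, c), d ∧ d ∧ d, c ∧ b ∧ (d ∧ a)), (b ∧ (d ∧ (c ∧ a))) ∧ a ∧ c ∧ a), h(n ∧ h(d ∧ d, h(c, a, c), a ∧ a), h(h(a, d, a), h(d, c, c), n), n ∧ (d ∧ h(d, a, c) ∧ f(b, b, c) ∧ (h(b, d, c ∧ n) ∧ d))), a ∧ b ∧ d ∧ c ∧ ((n ∧ d) ∧ h(c, b, b)) ∧ f(a, c, c)) ∧ c) ∧ d
  Flatten:  f(f(a ∧ c ∧ b ∧ c ∧ b, f(f(d, c, c), d ∧ d ∧ d, c ∧ b ∧ (d ∧ a)), (b ∧ (d ∧ (c ∧ a))) ∧ a ∧ c ∧ a), h(n ∧ h(d ∧ d, h(c, a, c), a ∧ a), h(h(a, d, a), h(d, c, c), n), n ∧ (d ∧ h(d, a, c) ∧ f(b, b, c) ∧ (h(b, d, c ∧ n) ∧ d))), a ∧ b ∧ d ∧ c ∧ ((n ∧ d) ∧ h(c, b, b)) ∧ f(a, c, c)) ∧ c ∧ d
  Inside:  f(f(a ∧ c ∧ b ∧ c ∧ b, f(f(d, c, c), d ∧ d ∧ d, c ∧ b ∧ (d ∧ a)), (b ∧ (d ∧ (c ∧ a))) ∧ a ∧ c ∧ a), h(n ∧ h(d ∧ d, h(c, a, c), a ∧ a), h(h(a, d, a), h(d, c, c), n), n ∧ (d ∧ h(d, a, c) ∧ f(b, b, c) ∧ (h(b, d, c ∧ n) ∧ d))), a ∧ b ∧ d ∧ c ∧ ((n ∧ d) ∧ h(c, b, b)) ∧ f(a, c, c))  →  f(f(a ∧ b ∧ b ∧ c ∧ c, f(f(d, c, c), d ∧ d ∧ d, a ∧ b ∧ c ∧ d), a ∧ a ∧ a ∧ b ∧ c ∧ c ∧ d), h(h(d ∧ d, h(c, a, c), a ∧ a), h(h(a, d, a), h(d, c, c), n), d ∧ d ∧ f(b, b, c) ∧ h(b, d, c) ∧ h(d, a, c)), a ∧ b ∧ c ∧ d ∧ d ∧ f(a, c, c) ∧ h(c, b, b))
  Sort arguments:  c ∧ d ∧ f(f(a ∧ b ∧ b ∧ c ∧ c, f(f(d, c, c), d ∧ d ∧ d, a ∧ b ∧ c ∧ d), a ∧ a ∧ a ∧ b ∧ c ∧ c ∧ d), h(h(d ∧ d, h(c, a, c), a ∧ a), h(h(a, d, a), h(d, c, c), n), d ∧ d ∧ f(b, b, c) ∧ h(b, d, c) ∧ h(d, a, c)), a ∧ b ∧ c ∧ d ∧ d ∧ f(a, c, c) ∧ h(c, b, b))
  Reassemble:  h(c ∧ d ∧ f(f(a ∧ b ∧ b ∧ c ∧ c, f(f(d, c, c), d ∧ d ∧ d, a ∧ b ∧ c ∧ d), a ∧ a ∧ a ∧ b ∧ c ∧ c ∧ d), h(h(d ∧ d, h(c, a, c), a ∧ a), h(h(a, d, a), h(d, c, c), n), d ∧ d ∧ f(b, b, c) ∧ h(b, d, c) ∧ h(d, a, c)), a ∧ b ∧ c ∧ d ∧ d ∧ f(a, c, c) ∧ h(c, b, b)), a, c)
Right:  h(d ∧ c ∧ f(f(b ∧ c ∧ a ∧ b ∧ c, f(f(d, c ∧ n, c), d ∧ d ∧ d, c ∧ b ∧ (a ∧ d)), d ∧ a ∧ (a ∧ c) ∧ c ∧ a ∧ b), h(h(h(a, d, a), h(d, c, c), n), h(d ∧ d, h(c, a, c), a ∧ a), d ∧ h(b, d, c) ∧ d ∧ (f(b, b, n ∧ c) ∧ h(d, a, n ∧ c))), (((c ∧ d) ∧ (b ∧ d)) ∧ (a ∧ h(c, b, b))) ∧ f(a, c, c)), a, c)
  Work inside:  d ∧ c ∧ f(f(b ∧ c ∧ a ∧ b ∧ c, f(f(d, c ∧ n, c), d ∧ d ∧ d, c ∧ b ∧ (a ∧ d)), d ∧ a ∧ (a ∧ c) ∧ c ∧ a ∧ b), h(h(h(a, d, a), h(d, c, c), n), h(d ∧ d, h(c, a, c), a ∧ a), d ∧ h(b, d, c) ∧ d ∧ (f(b, b, n ∧ c) ∧ h(d, a, n ∧ c))), (((c ∧ d) ∧ (b ∧ d)) ∧ (a ∧ h(c, b, b))) ∧ f(a, c, c))
  Canonicalize subterm:  f(f(b ∧ c ∧ a ∧ b ∧ c, f(f(d, c ∧ n, c), d ∧ d ∧ d, c ∧ b ∧ (a ∧ d)), d ∧ a ∧ (a ∧ c) ∧ c ∧ a ∧ b), h(h(h(a, d, a), h(d, c, c), n), h(d ∧ d, h(c, a, c), a ∧ a), d ∧ h(b, d, c) ∧ d ∧ (f(b, b, n ∧ c) ∧ h(d, a, n ∧ c))), (((c ∧ d) ∧ (b ∧ d)) ∧ (a ∧ h(c, b, b))) ∧ f(a, c, c))  →  f(f(a ∧ b ∧ b ∧ c ∧ c, f(f(d, c, c), d ∧ d ∧ d, a ∧ b ∧ c ∧ d), a ∧ a ∧ a ∧ b ∧ c ∧ c ∧ d), h(h(h(a, d, a), h(d, c, c), n), h(d ∧ d, h(c, a, c), a ∧ a), d ∧ d ∧ f(b, b, c) ∧ h(b, d, c) ∧ h(d, a, c)), a ∧ b ∧ c ∧ d ∧ d ∧ f(a, c, c) ∧ h(c, b, b))
  Sort arguments:  c ∧ d ∧ f(f(a ∧ b ∧ b ∧ c ∧ c, f(f(d, c, c), d ∧ d ∧ d, a ∧ b ∧ c ∧ d), a ∧ a ∧ a ∧ b ∧ c ∧ c ∧ d), h(h(h(a, d, a), h(d, c, c), n), h(d ∧ d, h(c, a, c), a ∧ a), d ∧ d ∧ f(b, b, c) ∧ h(b, d, c) ∧ h(d, a, c)), a ∧ b ∧ c ∧ d ∧ d ∧ f(a, c, c) ∧ h(c, b, b))
  Reassemble:  h(c ∧ d ∧ f(f(a ∧ b ∧ b ∧ c ∧ c, f(f(d, c, c), d ∧ d ∧ d, a ∧ b ∧ c ∧ d), a ∧ a ∧ a ∧ b ∧ c ∧ c ∧ d), h(h(h(a, d, a), h(d, c, c), n), h(d ∧ d, h(c, a, c), a ∧ a), d ∧ d ∧ f(b, b, c) ∧ h(b, d, c) ∧ h(d, a, c)), a ∧ b ∧ c ∧ d ∧ d ∧ f(a, c, c) ∧ h(c, b, b)), a, c)

Answer: no — h(c ∧ d ∧ f(f(a ∧ b ∧ b ∧ c ∧ c, f(f(d, c, c), d ∧ d ∧ d, a ∧ b ∧ c ∧ d), a ∧ a ∧ a ∧ b ∧ c ∧ c ∧ d), h(h(d ∧ d, h(c, a, c), a ∧ a), h(h(a, d, a), h(d, c, c), n), d ∧ d ∧ f(b, b, c) ∧ h(b, d, c) ∧ h(d, a, c)), a ∧ b ∧ c ∧ d ∧ d ∧ f(a, c, c) ∧ h(c, b, b)), a, c) vs h(c ∧ d ∧ f(f(a ∧ b ∧ b ∧ c ∧ c, f(f(d, c, c), d ∧ d ∧ d, a ∧ b ∧ c ∧ d), a ∧ a ∧ a ∧ b ∧ c ∧ c ∧ d), h(h(h(a, d, a), h(d, c, c), n), h(d ∧ d, h(c, a, c), a ∧ a), d ∧ d ∧ f(b, b, c) ∧ h(b, d, c) ∧ h(d, a, c)), a ∧ b ∧ c ∧ d ∧ d ∧ f(a, c, c) ∧ h(c, b, b)), a, c)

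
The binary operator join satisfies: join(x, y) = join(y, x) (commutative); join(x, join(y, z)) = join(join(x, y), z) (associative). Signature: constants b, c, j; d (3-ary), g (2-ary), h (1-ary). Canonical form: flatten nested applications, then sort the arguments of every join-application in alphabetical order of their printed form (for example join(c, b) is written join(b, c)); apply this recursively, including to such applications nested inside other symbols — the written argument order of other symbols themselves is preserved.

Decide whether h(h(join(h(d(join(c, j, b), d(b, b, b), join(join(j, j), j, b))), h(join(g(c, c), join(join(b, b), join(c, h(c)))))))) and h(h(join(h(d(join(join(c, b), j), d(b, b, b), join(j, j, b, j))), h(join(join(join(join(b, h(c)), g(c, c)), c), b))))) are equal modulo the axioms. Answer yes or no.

Answer: yes — both canonical forms are h(h(join(h(d(join(b, c, j), d(b, b, b), join(b, j, j, j))), h(join(b, b, c, g(c, c), h(c))))))

Derivation:
Left:  h(h(join(h(d(join(c, j, b), d(b, b, b), join(join(j, j), j, b))), h(join(g(c, c), join(join(b, b), join(c, h(c))))))))
  Work inside:  join(h(d(join(c, j, b), d(b, b, b), join(join(j, j), j, b))), h(join(g(c, c), join(join(b, b), join(c, h(c))))))
  Simplify inside:  h(d(join(c, j, b), d(b, b, b), join(join(j, j), j, b)))  →  h(d(join(b, c, j), d(b, b, b), join(b, j, j, j)))
  Simplify inside:  h(join(g(c, c), join(join(b, b), join(c, h(c)))))  →  h(join(b, b, c, g(c, c), h(c)))
  Sort arguments:  join(h(d(join(b, c, j), d(b, b, b), join(b, j, j, j))), h(join(b, b, c, g(c, c), h(c))))
  Reassemble:  h(h(join(h(d(join(b, c, j), d(b, b, b), join(b, j, j, j))), h(join(b, b, c, g(c, c), h(c))))))
Right:  h(h(join(h(d(join(join(c, b), j), d(b, b, b), join(j, j, b, j))), h(join(join(join(join(b, h(c)), g(c, c)), c), b)))))
  Descend into:  join(h(d(join(join(c, b), j), d(b, b, b), join(j, j, b, j))), h(join(join(join(join(b, h(c)), g(c, c)), c), b)))
  Simplify inside:  h(d(join(join(c, b), j), d(b, b, b), join(j, j, b, j)))  →  h(d(join(b, c, j), d(b, b, b), join(b, j, j, j)))
  Inside:  h(join(join(join(join(b, h(c)), g(c, c)), c), b))  →  h(join(b, b, c, g(c, c), h(c)))
  Order the arguments:  join(h(d(join(b, c, j), d(b, b, b), join(b, j, j, j))), h(join(b, b, c, g(c, c), h(c))))
  Reassemble:  h(h(join(h(d(join(b, c, j), d(b, b, b), join(b, j, j, j))), h(join(b, b, c, g(c, c), h(c))))))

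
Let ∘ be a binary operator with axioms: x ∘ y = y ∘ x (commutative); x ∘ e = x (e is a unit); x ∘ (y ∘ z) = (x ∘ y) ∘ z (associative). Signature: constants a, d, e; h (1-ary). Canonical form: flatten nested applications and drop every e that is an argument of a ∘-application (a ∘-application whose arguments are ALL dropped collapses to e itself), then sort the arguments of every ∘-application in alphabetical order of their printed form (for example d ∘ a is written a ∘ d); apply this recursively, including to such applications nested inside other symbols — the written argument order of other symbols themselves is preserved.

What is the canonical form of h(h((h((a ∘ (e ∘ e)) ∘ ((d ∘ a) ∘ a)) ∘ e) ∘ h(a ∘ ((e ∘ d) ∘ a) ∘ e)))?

Answer: h(h(h(a ∘ a ∘ a ∘ d) ∘ h(a ∘ a ∘ d)))

Derivation:
Focus inside:  (h((a ∘ (e ∘ e)) ∘ ((d ∘ a) ∘ a)) ∘ e) ∘ h(a ∘ ((e ∘ d) ∘ a) ∘ e)
Merge nested applications:  h((a ∘ (e ∘ e)) ∘ ((d ∘ a) ∘ a)) ∘ e ∘ h(a ∘ ((e ∘ d) ∘ a) ∘ e)
Canonicalize subterm:  h((a ∘ (e ∘ e)) ∘ ((d ∘ a) ∘ a))  →  h(a ∘ a ∘ a ∘ d)
Simplify inside:  h(a ∘ ((e ∘ d) ∘ a) ∘ e)  →  h(a ∘ a ∘ d)
Units out:  drop e
Sort arguments:  h(a ∘ a ∘ a ∘ d) ∘ h(a ∘ a ∘ d)
Reassemble:  h(h(h(a ∘ a ∘ a ∘ d) ∘ h(a ∘ a ∘ d)))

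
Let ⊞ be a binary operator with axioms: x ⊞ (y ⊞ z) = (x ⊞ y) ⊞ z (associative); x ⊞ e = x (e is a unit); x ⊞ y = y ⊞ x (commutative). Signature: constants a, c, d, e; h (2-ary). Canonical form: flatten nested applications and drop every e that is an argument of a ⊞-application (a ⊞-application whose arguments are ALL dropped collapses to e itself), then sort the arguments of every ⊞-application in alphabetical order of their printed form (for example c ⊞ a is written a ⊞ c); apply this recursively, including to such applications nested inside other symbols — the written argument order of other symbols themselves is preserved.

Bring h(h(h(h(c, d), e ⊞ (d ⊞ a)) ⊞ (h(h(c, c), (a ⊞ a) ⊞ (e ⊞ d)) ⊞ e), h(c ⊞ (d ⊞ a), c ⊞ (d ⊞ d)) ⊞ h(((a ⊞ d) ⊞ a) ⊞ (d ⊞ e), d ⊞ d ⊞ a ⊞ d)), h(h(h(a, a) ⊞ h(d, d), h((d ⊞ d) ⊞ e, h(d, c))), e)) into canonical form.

Work inside:  h(c ⊞ (d ⊞ a), c ⊞ (d ⊞ d)) ⊞ h(((a ⊞ d) ⊞ a) ⊞ (d ⊞ e), d ⊞ d ⊞ a ⊞ d)
Inside:  h(c ⊞ (d ⊞ a), c ⊞ (d ⊞ d))  →  h(a ⊞ c ⊞ d, c ⊞ d ⊞ d)
Canonicalize subterm:  h(((a ⊞ d) ⊞ a) ⊞ (d ⊞ e), d ⊞ d ⊞ a ⊞ d)  →  h(a ⊞ a ⊞ d ⊞ d, a ⊞ d ⊞ d ⊞ d)
Order the arguments:  h(a ⊞ a ⊞ d ⊞ d, a ⊞ d ⊞ d ⊞ d) ⊞ h(a ⊞ c ⊞ d, c ⊞ d ⊞ d)
Put back:  h(h(h(h(c, c), a ⊞ a ⊞ d) ⊞ h(h(c, d), a ⊞ d), h(a ⊞ a ⊞ d ⊞ d, a ⊞ d ⊞ d ⊞ d) ⊞ h(a ⊞ c ⊞ d, c ⊞ d ⊞ d)), h(h(h(a, a) ⊞ h(d, d), h(d ⊞ d, h(d, c))), e))

Answer: h(h(h(h(c, c), a ⊞ a ⊞ d) ⊞ h(h(c, d), a ⊞ d), h(a ⊞ a ⊞ d ⊞ d, a ⊞ d ⊞ d ⊞ d) ⊞ h(a ⊞ c ⊞ d, c ⊞ d ⊞ d)), h(h(h(a, a) ⊞ h(d, d), h(d ⊞ d, h(d, c))), e))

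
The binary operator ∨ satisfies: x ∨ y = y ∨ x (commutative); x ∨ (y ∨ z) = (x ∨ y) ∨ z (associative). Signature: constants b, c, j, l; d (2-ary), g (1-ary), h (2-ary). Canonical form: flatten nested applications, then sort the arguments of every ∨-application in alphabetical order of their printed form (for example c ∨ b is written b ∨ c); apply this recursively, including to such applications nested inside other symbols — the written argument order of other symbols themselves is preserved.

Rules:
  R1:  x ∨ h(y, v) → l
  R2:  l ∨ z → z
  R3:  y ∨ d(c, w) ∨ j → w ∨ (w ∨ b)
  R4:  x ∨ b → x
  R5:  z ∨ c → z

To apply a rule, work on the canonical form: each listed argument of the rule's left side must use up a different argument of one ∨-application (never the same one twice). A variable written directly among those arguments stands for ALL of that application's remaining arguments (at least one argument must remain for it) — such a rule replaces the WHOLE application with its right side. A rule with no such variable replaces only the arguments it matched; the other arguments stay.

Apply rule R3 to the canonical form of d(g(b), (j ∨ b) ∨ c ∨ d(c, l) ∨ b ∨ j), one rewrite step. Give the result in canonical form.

Canonical form:  d(g(b), b ∨ b ∨ c ∨ d(c, l) ∨ j ∨ j)
Match R3:  consume d(c, l), j;  w := l, y := b ∨ b ∨ c ∨ j
The variable takes the whole remainder — replace the entire application.
Giving:  d(g(b), b ∨ l ∨ l)

Answer: d(g(b), b ∨ l ∨ l)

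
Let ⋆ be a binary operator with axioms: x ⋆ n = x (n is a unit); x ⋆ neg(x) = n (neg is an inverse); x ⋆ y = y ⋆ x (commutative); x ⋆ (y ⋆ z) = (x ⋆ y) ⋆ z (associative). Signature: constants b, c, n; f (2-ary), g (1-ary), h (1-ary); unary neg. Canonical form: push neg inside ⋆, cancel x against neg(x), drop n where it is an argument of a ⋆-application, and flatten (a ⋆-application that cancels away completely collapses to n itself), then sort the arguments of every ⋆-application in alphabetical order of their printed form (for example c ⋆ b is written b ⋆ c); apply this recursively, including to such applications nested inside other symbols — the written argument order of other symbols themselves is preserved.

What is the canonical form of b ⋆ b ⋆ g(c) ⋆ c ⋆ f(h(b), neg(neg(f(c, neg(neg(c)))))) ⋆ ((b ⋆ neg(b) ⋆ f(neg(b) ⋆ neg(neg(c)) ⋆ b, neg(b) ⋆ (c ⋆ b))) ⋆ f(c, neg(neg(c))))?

Push neg inside:  distribute neg over ⋆ and collapse double neg
Collect terms:  b ⋆ b ⋆ g(c) ⋆ c ⋆ f(h(b), f(c, c)) ⋆ f(c, c) ⋆ f(c, c)
Sort:  b ⋆ b ⋆ c ⋆ f(c, c) ⋆ f(c, c) ⋆ f(h(b), f(c, c)) ⋆ g(c)

Answer: b ⋆ b ⋆ c ⋆ f(c, c) ⋆ f(c, c) ⋆ f(h(b), f(c, c)) ⋆ g(c)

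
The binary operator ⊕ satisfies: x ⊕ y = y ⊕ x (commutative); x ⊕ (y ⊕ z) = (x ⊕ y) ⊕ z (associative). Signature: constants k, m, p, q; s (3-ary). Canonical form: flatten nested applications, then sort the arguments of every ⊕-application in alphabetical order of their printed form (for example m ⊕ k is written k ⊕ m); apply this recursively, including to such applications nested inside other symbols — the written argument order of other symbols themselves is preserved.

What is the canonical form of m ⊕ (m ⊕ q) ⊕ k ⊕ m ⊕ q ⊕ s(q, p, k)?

Flatten:  m ⊕ m ⊕ q ⊕ k ⊕ m ⊕ q ⊕ s(q, p, k)
Order the arguments:  k ⊕ m ⊕ m ⊕ m ⊕ q ⊕ q ⊕ s(q, p, k)

Answer: k ⊕ m ⊕ m ⊕ m ⊕ q ⊕ q ⊕ s(q, p, k)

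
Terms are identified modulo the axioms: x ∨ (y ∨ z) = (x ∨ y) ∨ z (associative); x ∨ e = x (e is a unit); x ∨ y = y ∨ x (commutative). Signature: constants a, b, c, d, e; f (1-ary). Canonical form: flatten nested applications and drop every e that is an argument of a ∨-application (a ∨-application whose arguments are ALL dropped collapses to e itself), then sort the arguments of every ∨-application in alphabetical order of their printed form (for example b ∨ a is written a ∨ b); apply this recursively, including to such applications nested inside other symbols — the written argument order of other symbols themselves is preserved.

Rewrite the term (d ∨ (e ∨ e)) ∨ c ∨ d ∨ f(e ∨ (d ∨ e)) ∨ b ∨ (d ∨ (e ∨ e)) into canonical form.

Flatten:  d ∨ e ∨ e ∨ c ∨ d ∨ f(e ∨ (d ∨ e)) ∨ b ∨ d ∨ e ∨ e
Inside:  f(e ∨ (d ∨ e))  →  f(d)
Units out:  drop e (×4)
Sort:  b ∨ c ∨ d ∨ d ∨ d ∨ f(d)

Answer: b ∨ c ∨ d ∨ d ∨ d ∨ f(d)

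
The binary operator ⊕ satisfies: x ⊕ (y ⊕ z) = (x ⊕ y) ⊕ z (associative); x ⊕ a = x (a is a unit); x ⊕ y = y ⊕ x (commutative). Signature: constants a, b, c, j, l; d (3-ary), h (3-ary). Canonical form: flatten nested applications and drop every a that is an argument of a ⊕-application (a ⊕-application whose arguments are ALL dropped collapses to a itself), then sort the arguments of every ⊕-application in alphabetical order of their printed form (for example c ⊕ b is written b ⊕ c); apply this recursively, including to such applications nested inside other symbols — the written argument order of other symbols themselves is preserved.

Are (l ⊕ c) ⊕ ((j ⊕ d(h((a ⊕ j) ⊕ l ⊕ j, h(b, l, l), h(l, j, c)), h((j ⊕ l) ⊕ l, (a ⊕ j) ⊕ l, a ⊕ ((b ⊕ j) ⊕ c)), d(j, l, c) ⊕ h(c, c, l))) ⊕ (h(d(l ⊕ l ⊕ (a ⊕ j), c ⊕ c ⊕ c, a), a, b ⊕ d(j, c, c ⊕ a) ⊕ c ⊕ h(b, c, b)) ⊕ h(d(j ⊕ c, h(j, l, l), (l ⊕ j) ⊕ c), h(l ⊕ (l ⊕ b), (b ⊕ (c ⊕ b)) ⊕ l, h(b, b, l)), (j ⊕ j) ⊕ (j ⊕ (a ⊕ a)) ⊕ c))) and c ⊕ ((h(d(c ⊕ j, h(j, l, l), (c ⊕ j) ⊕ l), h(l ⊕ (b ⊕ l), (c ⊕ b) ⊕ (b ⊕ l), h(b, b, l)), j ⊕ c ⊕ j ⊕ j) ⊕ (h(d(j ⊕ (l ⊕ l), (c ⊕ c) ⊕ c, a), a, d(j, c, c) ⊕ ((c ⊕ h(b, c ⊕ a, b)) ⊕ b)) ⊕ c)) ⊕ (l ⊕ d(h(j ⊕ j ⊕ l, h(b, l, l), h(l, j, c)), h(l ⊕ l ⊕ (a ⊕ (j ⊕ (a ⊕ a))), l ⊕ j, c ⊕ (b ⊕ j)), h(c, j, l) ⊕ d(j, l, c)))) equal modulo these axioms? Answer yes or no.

Answer: no — c ⊕ d(h(j ⊕ j ⊕ l, h(b, l, l), h(l, j, c)), h(j ⊕ l ⊕ l, j ⊕ l, b ⊕ c ⊕ j), d(j, l, c) ⊕ h(c, c, l)) ⊕ h(d(c ⊕ j, h(j, l, l), c ⊕ j ⊕ l), h(b ⊕ l ⊕ l, b ⊕ b ⊕ c ⊕ l, h(b, b, l)), c ⊕ j ⊕ j ⊕ j) ⊕ h(d(j ⊕ l ⊕ l, c ⊕ c ⊕ c, a), a, b ⊕ c ⊕ d(j, c, c) ⊕ h(b, c, b)) ⊕ j ⊕ l vs c ⊕ c ⊕ d(h(j ⊕ j ⊕ l, h(b, l, l), h(l, j, c)), h(j ⊕ l ⊕ l, j ⊕ l, b ⊕ c ⊕ j), d(j, l, c) ⊕ h(c, j, l)) ⊕ h(d(c ⊕ j, h(j, l, l), c ⊕ j ⊕ l), h(b ⊕ l ⊕ l, b ⊕ b ⊕ c ⊕ l, h(b, b, l)), c ⊕ j ⊕ j ⊕ j) ⊕ h(d(j ⊕ l ⊕ l, c ⊕ c ⊕ c, a), a, b ⊕ c ⊕ d(j, c, c) ⊕ h(b, c, b)) ⊕ l

Derivation:
Left:  (l ⊕ c) ⊕ ((j ⊕ d(h((a ⊕ j) ⊕ l ⊕ j, h(b, l, l), h(l, j, c)), h((j ⊕ l) ⊕ l, (a ⊕ j) ⊕ l, a ⊕ ((b ⊕ j) ⊕ c)), d(j, l, c) ⊕ h(c, c, l))) ⊕ (h(d(l ⊕ l ⊕ (a ⊕ j), c ⊕ c ⊕ c, a), a, b ⊕ d(j, c, c ⊕ a) ⊕ c ⊕ h(b, c, b)) ⊕ h(d(j ⊕ c, h(j, l, l), (l ⊕ j) ⊕ c), h(l ⊕ (l ⊕ b), (b ⊕ (c ⊕ b)) ⊕ l, h(b, b, l)), (j ⊕ j) ⊕ (j ⊕ (a ⊕ a)) ⊕ c)))
  Merge nested applications:  l ⊕ c ⊕ j ⊕ d(h((a ⊕ j) ⊕ l ⊕ j, h(b, l, l), h(l, j, c)), h((j ⊕ l) ⊕ l, (a ⊕ j) ⊕ l, a ⊕ ((b ⊕ j) ⊕ c)), d(j, l, c) ⊕ h(c, c, l)) ⊕ h(d(l ⊕ l ⊕ (a ⊕ j), c ⊕ c ⊕ c, a), a, b ⊕ d(j, c, c ⊕ a) ⊕ c ⊕ h(b, c, b)) ⊕ h(d(j ⊕ c, h(j, l, l), (l ⊕ j) ⊕ c), h(l ⊕ (l ⊕ b), (b ⊕ (c ⊕ b)) ⊕ l, h(b, b, l)), (j ⊕ j) ⊕ (j ⊕ (a ⊕ a)) ⊕ c)
  Simplify inside:  d(h((a ⊕ j) ⊕ l ⊕ j, h(b, l, l), h(l, j, c)), h((j ⊕ l) ⊕ l, (a ⊕ j) ⊕ l, a ⊕ ((b ⊕ j) ⊕ c)), d(j, l, c) ⊕ h(c, c, l))  →  d(h(j ⊕ j ⊕ l, h(b, l, l), h(l, j, c)), h(j ⊕ l ⊕ l, j ⊕ l, b ⊕ c ⊕ j), d(j, l, c) ⊕ h(c, c, l))
  Inside:  h(d(l ⊕ l ⊕ (a ⊕ j), c ⊕ c ⊕ c, a), a, b ⊕ d(j, c, c ⊕ a) ⊕ c ⊕ h(b, c, b))  →  h(d(j ⊕ l ⊕ l, c ⊕ c ⊕ c, a), a, b ⊕ c ⊕ d(j, c, c) ⊕ h(b, c, b))
  Canonicalize subterm:  h(d(j ⊕ c, h(j, l, l), (l ⊕ j) ⊕ c), h(l ⊕ (l ⊕ b), (b ⊕ (c ⊕ b)) ⊕ l, h(b, b, l)), (j ⊕ j) ⊕ (j ⊕ (a ⊕ a)) ⊕ c)  →  h(d(c ⊕ j, h(j, l, l), c ⊕ j ⊕ l), h(b ⊕ l ⊕ l, b ⊕ b ⊕ c ⊕ l, h(b, b, l)), c ⊕ j ⊕ j ⊕ j)
  Sort:  c ⊕ d(h(j ⊕ j ⊕ l, h(b, l, l), h(l, j, c)), h(j ⊕ l ⊕ l, j ⊕ l, b ⊕ c ⊕ j), d(j, l, c) ⊕ h(c, c, l)) ⊕ h(d(c ⊕ j, h(j, l, l), c ⊕ j ⊕ l), h(b ⊕ l ⊕ l, b ⊕ b ⊕ c ⊕ l, h(b, b, l)), c ⊕ j ⊕ j ⊕ j) ⊕ h(d(j ⊕ l ⊕ l, c ⊕ c ⊕ c, a), a, b ⊕ c ⊕ d(j, c, c) ⊕ h(b, c, b)) ⊕ j ⊕ l
Right:  c ⊕ ((h(d(c ⊕ j, h(j, l, l), (c ⊕ j) ⊕ l), h(l ⊕ (b ⊕ l), (c ⊕ b) ⊕ (b ⊕ l), h(b, b, l)), j ⊕ c ⊕ j ⊕ j) ⊕ (h(d(j ⊕ (l ⊕ l), (c ⊕ c) ⊕ c, a), a, d(j, c, c) ⊕ ((c ⊕ h(b, c ⊕ a, b)) ⊕ b)) ⊕ c)) ⊕ (l ⊕ d(h(j ⊕ j ⊕ l, h(b, l, l), h(l, j, c)), h(l ⊕ l ⊕ (a ⊕ (j ⊕ (a ⊕ a))), l ⊕ j, c ⊕ (b ⊕ j)), h(c, j, l) ⊕ d(j, l, c))))
  Flatten:  c ⊕ h(d(c ⊕ j, h(j, l, l), (c ⊕ j) ⊕ l), h(l ⊕ (b ⊕ l), (c ⊕ b) ⊕ (b ⊕ l), h(b, b, l)), j ⊕ c ⊕ j ⊕ j) ⊕ h(d(j ⊕ (l ⊕ l), (c ⊕ c) ⊕ c, a), a, d(j, c, c) ⊕ ((c ⊕ h(b, c ⊕ a, b)) ⊕ b)) ⊕ c ⊕ l ⊕ d(h(j ⊕ j ⊕ l, h(b, l, l), h(l, j, c)), h(l ⊕ l ⊕ (a ⊕ (j ⊕ (a ⊕ a))), l ⊕ j, c ⊕ (b ⊕ j)), h(c, j, l) ⊕ d(j, l, c))
  Canonicalize subterm:  h(d(c ⊕ j, h(j, l, l), (c ⊕ j) ⊕ l), h(l ⊕ (b ⊕ l), (c ⊕ b) ⊕ (b ⊕ l), h(b, b, l)), j ⊕ c ⊕ j ⊕ j)  →  h(d(c ⊕ j, h(j, l, l), c ⊕ j ⊕ l), h(b ⊕ l ⊕ l, b ⊕ b ⊕ c ⊕ l, h(b, b, l)), c ⊕ j ⊕ j ⊕ j)
  Inside:  h(d(j ⊕ (l ⊕ l), (c ⊕ c) ⊕ c, a), a, d(j, c, c) ⊕ ((c ⊕ h(b, c ⊕ a, b)) ⊕ b))  →  h(d(j ⊕ l ⊕ l, c ⊕ c ⊕ c, a), a, b ⊕ c ⊕ d(j, c, c) ⊕ h(b, c, b))
  Inside:  d(h(j ⊕ j ⊕ l, h(b, l, l), h(l, j, c)), h(l ⊕ l ⊕ (a ⊕ (j ⊕ (a ⊕ a))), l ⊕ j, c ⊕ (b ⊕ j)), h(c, j, l) ⊕ d(j, l, c))  →  d(h(j ⊕ j ⊕ l, h(b, l, l), h(l, j, c)), h(j ⊕ l ⊕ l, j ⊕ l, b ⊕ c ⊕ j), d(j, l, c) ⊕ h(c, j, l))
  Sort:  c ⊕ c ⊕ d(h(j ⊕ j ⊕ l, h(b, l, l), h(l, j, c)), h(j ⊕ l ⊕ l, j ⊕ l, b ⊕ c ⊕ j), d(j, l, c) ⊕ h(c, j, l)) ⊕ h(d(c ⊕ j, h(j, l, l), c ⊕ j ⊕ l), h(b ⊕ l ⊕ l, b ⊕ b ⊕ c ⊕ l, h(b, b, l)), c ⊕ j ⊕ j ⊕ j) ⊕ h(d(j ⊕ l ⊕ l, c ⊕ c ⊕ c, a), a, b ⊕ c ⊕ d(j, c, c) ⊕ h(b, c, b)) ⊕ l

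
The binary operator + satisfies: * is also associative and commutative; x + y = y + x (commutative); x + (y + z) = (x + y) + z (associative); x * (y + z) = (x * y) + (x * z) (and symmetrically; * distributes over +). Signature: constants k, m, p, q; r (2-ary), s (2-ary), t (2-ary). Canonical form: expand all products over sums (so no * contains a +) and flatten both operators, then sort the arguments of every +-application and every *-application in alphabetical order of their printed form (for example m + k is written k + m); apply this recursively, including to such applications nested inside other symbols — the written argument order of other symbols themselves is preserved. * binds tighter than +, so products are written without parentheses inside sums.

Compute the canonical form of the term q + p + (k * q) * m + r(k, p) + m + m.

Answer: k * m * q + m + m + p + q + r(k, p)

Derivation:
Flatten:  q + p + k * m * q + r(k, p) + m + m
Order the arguments:  k * m * q + m + m + p + q + r(k, p)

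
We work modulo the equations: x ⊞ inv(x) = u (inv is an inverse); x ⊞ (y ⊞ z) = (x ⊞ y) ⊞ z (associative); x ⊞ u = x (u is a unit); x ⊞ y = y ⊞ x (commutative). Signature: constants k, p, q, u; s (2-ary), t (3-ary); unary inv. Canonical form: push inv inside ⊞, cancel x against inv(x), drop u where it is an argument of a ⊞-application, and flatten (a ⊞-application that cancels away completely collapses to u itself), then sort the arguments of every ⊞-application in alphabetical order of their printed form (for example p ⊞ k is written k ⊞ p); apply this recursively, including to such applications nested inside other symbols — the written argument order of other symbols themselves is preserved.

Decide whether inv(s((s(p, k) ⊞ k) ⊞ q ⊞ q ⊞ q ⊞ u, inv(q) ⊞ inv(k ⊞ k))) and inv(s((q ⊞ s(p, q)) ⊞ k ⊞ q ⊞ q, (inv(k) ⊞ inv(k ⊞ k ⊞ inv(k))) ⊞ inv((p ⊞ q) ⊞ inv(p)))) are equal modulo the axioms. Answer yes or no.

Left:  inv(s((s(p, k) ⊞ k) ⊞ q ⊞ q ⊞ q ⊞ u, inv(q) ⊞ inv(k ⊞ k)))
  Push inv inside:  distribute inv over ⊞ and collapse double inv
  Combine occurrences:  inv(s(k ⊞ q ⊞ q ⊞ q ⊞ s(p, k), inv(k) ⊞ inv(k) ⊞ inv(q)))
Right:  inv(s((q ⊞ s(p, q)) ⊞ k ⊞ q ⊞ q, (inv(k) ⊞ inv(k ⊞ k ⊞ inv(k))) ⊞ inv((p ⊞ q) ⊞ inv(p))))
  Push inv inside:  distribute inv over ⊞ and collapse double inv
  Collect terms:  inv(s(k ⊞ q ⊞ q ⊞ q ⊞ s(p, q), inv(k) ⊞ inv(k) ⊞ inv(q)))

Answer: no — inv(s(k ⊞ q ⊞ q ⊞ q ⊞ s(p, k), inv(k) ⊞ inv(k) ⊞ inv(q))) vs inv(s(k ⊞ q ⊞ q ⊞ q ⊞ s(p, q), inv(k) ⊞ inv(k) ⊞ inv(q)))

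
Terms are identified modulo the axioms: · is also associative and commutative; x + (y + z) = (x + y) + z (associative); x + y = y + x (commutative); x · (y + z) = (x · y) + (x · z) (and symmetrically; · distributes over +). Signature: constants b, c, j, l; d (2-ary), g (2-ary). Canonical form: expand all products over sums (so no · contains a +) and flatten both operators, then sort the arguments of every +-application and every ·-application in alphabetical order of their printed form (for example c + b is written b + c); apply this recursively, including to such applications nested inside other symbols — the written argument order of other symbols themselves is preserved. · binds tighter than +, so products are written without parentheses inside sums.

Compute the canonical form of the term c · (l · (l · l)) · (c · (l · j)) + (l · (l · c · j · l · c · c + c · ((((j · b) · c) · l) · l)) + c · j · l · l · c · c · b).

Distribute:  c · c · j · l · l · l · l + c · c · c · j · l · l · l + b · c · c · j · l · l · l + b · c · c · c · j · l · l
Sort:  b · c · c · c · j · l · l + b · c · c · j · l · l · l + c · c · c · j · l · l · l + c · c · j · l · l · l · l

Answer: b · c · c · c · j · l · l + b · c · c · j · l · l · l + c · c · c · j · l · l · l + c · c · j · l · l · l · l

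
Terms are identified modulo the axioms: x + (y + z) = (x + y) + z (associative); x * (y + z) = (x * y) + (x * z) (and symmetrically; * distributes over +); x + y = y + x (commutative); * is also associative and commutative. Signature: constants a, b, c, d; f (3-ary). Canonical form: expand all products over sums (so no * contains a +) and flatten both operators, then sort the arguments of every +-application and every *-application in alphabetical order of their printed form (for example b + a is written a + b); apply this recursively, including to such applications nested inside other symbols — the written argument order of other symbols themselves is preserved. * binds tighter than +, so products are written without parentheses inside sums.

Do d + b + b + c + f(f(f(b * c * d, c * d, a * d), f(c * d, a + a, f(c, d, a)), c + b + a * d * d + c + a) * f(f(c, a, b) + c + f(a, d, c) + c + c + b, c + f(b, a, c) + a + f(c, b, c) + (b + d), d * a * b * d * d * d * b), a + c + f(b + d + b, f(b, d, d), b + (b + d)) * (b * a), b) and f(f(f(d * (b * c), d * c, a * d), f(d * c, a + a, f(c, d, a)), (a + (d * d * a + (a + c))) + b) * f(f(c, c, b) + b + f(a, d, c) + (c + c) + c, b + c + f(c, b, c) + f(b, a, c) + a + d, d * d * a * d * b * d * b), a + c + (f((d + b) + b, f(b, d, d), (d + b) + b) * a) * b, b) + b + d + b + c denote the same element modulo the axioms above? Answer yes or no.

Answer: no — b + b + c + d + f(f(b + c + c + c + f(a, d, c) + f(c, a, b), a + b + c + d + f(b, a, c) + f(c, b, c), a * b * b * d * d * d * d) * f(f(b * c * d, c * d, a * d), f(c * d, a + a, f(c, d, a)), a + a * d * d + b + c + c), a + a * b * f(b + b + d, f(b, d, d), b + b + d) + c, b) vs b + b + c + d + f(f(b + c + c + c + f(a, d, c) + f(c, c, b), a + b + c + d + f(b, a, c) + f(c, b, c), a * b * b * d * d * d * d) * f(f(b * c * d, c * d, a * d), f(c * d, a + a, f(c, d, a)), a + a + a * d * d + b + c), a + a * b * f(b + b + d, f(b, d, d), b + b + d) + c, b)

Derivation:
Left:  d + b + b + c + f(f(f(b * c * d, c * d, a * d), f(c * d, a + a, f(c, d, a)), c + b + a * d * d + c + a) * f(f(c, a, b) + c + f(a, d, c) + c + c + b, c + f(b, a, c) + a + f(c, b, c) + (b + d), d * a * b * d * d * d * b), a + c + f(b + d + b, f(b, d, d), b + (b + d)) * (b * a), b)
  Flatten:  d + b + b + c + f(f(b + c + c + c + f(a, d, c) + f(c, a, b), a + b + c + d + f(b, a, c) + f(c, b, c), a * b * b * d * d * d * d) * f(f(b * c * d, c * d, a * d), f(c * d, a + a, f(c, d, a)), a + a * d * d + b + c + c), a + a * b * f(b + b + d, f(b, d, d), b + b + d) + c, b)
  Sort arguments:  b + b + c + d + f(f(b + c + c + c + f(a, d, c) + f(c, a, b), a + b + c + d + f(b, a, c) + f(c, b, c), a * b * b * d * d * d * d) * f(f(b * c * d, c * d, a * d), f(c * d, a + a, f(c, d, a)), a + a * d * d + b + c + c), a + a * b * f(b + b + d, f(b, d, d), b + b + d) + c, b)
Right:  f(f(f(d * (b * c), d * c, a * d), f(d * c, a + a, f(c, d, a)), (a + (d * d * a + (a + c))) + b) * f(f(c, c, b) + b + f(a, d, c) + (c + c) + c, b + c + f(c, b, c) + f(b, a, c) + a + d, d * d * a * d * b * d * b), a + c + (f((d + b) + b, f(b, d, d), (d + b) + b) * a) * b, b) + b + d + b + c
  Un-nest:  f(f(b + c + c + c + f(a, d, c) + f(c, c, b), a + b + c + d + f(b, a, c) + f(c, b, c), a * b * b * d * d * d * d) * f(f(b * c * d, c * d, a * d), f(c * d, a + a, f(c, d, a)), a + a + a * d * d + b + c), a + a * b * f(b + b + d, f(b, d, d), b + b + d) + c, b) + b + d + b + c
  Sort:  b + b + c + d + f(f(b + c + c + c + f(a, d, c) + f(c, c, b), a + b + c + d + f(b, a, c) + f(c, b, c), a * b * b * d * d * d * d) * f(f(b * c * d, c * d, a * d), f(c * d, a + a, f(c, d, a)), a + a + a * d * d + b + c), a + a * b * f(b + b + d, f(b, d, d), b + b + d) + c, b)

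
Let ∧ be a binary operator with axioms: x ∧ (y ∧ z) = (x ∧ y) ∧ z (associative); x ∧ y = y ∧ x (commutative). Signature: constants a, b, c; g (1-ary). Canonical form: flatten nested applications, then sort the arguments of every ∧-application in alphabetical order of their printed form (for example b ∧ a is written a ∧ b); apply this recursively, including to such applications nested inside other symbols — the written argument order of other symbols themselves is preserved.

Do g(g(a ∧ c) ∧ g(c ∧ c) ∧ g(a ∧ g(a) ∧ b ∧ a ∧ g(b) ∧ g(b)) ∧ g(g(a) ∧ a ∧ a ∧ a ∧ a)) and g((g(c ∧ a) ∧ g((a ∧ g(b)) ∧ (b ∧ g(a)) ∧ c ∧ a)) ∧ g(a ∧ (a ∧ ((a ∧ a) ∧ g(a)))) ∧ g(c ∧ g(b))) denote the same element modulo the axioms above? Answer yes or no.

Left:  g(g(a ∧ c) ∧ g(c ∧ c) ∧ g(a ∧ g(a) ∧ b ∧ a ∧ g(b) ∧ g(b)) ∧ g(g(a) ∧ a ∧ a ∧ a ∧ a))
  Work inside:  g(a ∧ c) ∧ g(c ∧ c) ∧ g(a ∧ g(a) ∧ b ∧ a ∧ g(b) ∧ g(b)) ∧ g(g(a) ∧ a ∧ a ∧ a ∧ a)
  Simplify inside:  g(a ∧ g(a) ∧ b ∧ a ∧ g(b) ∧ g(b))  →  g(a ∧ a ∧ b ∧ g(a) ∧ g(b) ∧ g(b))
  Inside:  g(g(a) ∧ a ∧ a ∧ a ∧ a)  →  g(a ∧ a ∧ a ∧ a ∧ g(a))
  Sort arguments:  g(a ∧ a ∧ a ∧ a ∧ g(a)) ∧ g(a ∧ a ∧ b ∧ g(a) ∧ g(b) ∧ g(b)) ∧ g(a ∧ c) ∧ g(c ∧ c)
  Put back:  g(g(a ∧ a ∧ a ∧ a ∧ g(a)) ∧ g(a ∧ a ∧ b ∧ g(a) ∧ g(b) ∧ g(b)) ∧ g(a ∧ c) ∧ g(c ∧ c))
Right:  g((g(c ∧ a) ∧ g((a ∧ g(b)) ∧ (b ∧ g(a)) ∧ c ∧ a)) ∧ g(a ∧ (a ∧ ((a ∧ a) ∧ g(a)))) ∧ g(c ∧ g(b)))
  Descend into:  (g(c ∧ a) ∧ g((a ∧ g(b)) ∧ (b ∧ g(a)) ∧ c ∧ a)) ∧ g(a ∧ (a ∧ ((a ∧ a) ∧ g(a)))) ∧ g(c ∧ g(b))
  Merge nested applications:  g(c ∧ a) ∧ g((a ∧ g(b)) ∧ (b ∧ g(a)) ∧ c ∧ a) ∧ g(a ∧ (a ∧ ((a ∧ a) ∧ g(a)))) ∧ g(c ∧ g(b))
  Inside:  g(c ∧ a)  →  g(a ∧ c)
  Canonicalize subterm:  g((a ∧ g(b)) ∧ (b ∧ g(a)) ∧ c ∧ a)  →  g(a ∧ a ∧ b ∧ c ∧ g(a) ∧ g(b))
  Simplify inside:  g(a ∧ (a ∧ ((a ∧ a) ∧ g(a))))  →  g(a ∧ a ∧ a ∧ a ∧ g(a))
  Order the arguments:  g(a ∧ a ∧ a ∧ a ∧ g(a)) ∧ g(a ∧ a ∧ b ∧ c ∧ g(a) ∧ g(b)) ∧ g(a ∧ c) ∧ g(c ∧ g(b))
  Reassemble:  g(g(a ∧ a ∧ a ∧ a ∧ g(a)) ∧ g(a ∧ a ∧ b ∧ c ∧ g(a) ∧ g(b)) ∧ g(a ∧ c) ∧ g(c ∧ g(b)))

Answer: no — g(g(a ∧ a ∧ a ∧ a ∧ g(a)) ∧ g(a ∧ a ∧ b ∧ g(a) ∧ g(b) ∧ g(b)) ∧ g(a ∧ c) ∧ g(c ∧ c)) vs g(g(a ∧ a ∧ a ∧ a ∧ g(a)) ∧ g(a ∧ a ∧ b ∧ c ∧ g(a) ∧ g(b)) ∧ g(a ∧ c) ∧ g(c ∧ g(b)))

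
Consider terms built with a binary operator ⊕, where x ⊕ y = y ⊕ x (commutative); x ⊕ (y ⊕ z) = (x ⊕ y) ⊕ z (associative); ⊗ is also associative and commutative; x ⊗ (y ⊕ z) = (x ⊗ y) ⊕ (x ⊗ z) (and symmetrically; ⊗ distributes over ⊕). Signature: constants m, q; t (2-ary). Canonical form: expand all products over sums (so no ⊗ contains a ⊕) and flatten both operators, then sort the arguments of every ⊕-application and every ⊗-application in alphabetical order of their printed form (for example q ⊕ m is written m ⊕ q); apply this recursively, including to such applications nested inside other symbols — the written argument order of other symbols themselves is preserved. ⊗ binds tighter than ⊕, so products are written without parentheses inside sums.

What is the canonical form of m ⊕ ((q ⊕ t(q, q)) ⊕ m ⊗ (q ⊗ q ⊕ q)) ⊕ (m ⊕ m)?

Expand:  m ⊕ q ⊕ t(q, q) ⊕ m ⊗ q ⊗ q ⊕ m ⊗ q ⊕ m ⊕ m
Sort:  m ⊕ m ⊕ m ⊕ m ⊗ q ⊕ m ⊗ q ⊗ q ⊕ q ⊕ t(q, q)

Answer: m ⊕ m ⊕ m ⊕ m ⊗ q ⊕ m ⊗ q ⊗ q ⊕ q ⊕ t(q, q)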